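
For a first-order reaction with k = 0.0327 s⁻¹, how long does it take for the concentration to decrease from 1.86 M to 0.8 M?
25.80 s

From ln[A] = ln[A]₀ - k·t: t = ln([A]₀/[A])/k = ln(1.86/0.8)/0.0327 = ln(2.3250)/0.0327 = 0.8437/0.0327 = 25.80 s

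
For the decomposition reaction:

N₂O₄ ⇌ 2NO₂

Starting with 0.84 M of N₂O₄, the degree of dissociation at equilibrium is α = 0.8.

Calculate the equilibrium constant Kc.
K_c = 10.75

x = α·[A]₀ = 0.8 × 0.84 = 0.672 M dissociated.
At eq: [N₂O₄] = 0.84 − 0.672 = 0.168 M; [NO₂] = 2x = 1.344 M.
Kc = [NO₂]²/[N₂O₄] = (1.344)²/0.168 = 10.75.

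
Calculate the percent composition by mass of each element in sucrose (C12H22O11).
C: 42.10%, H: 6.48%, O: 51.42%

Molar mass of C12H22O11 = 342.3 g/mol
% C = (12 × 12.01) / 342.3 × 100% = 144.12 / 342.3 × 100% = 42.10%
% H = (22 × 1.008) / 342.3 × 100% = 22.176 / 342.3 × 100% = 6.48%
% O = (11 × 16.0) / 342.3 × 100% = 176 / 342.3 × 100% = 51.42%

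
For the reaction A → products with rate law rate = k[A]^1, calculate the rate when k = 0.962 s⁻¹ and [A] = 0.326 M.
0.3136 M/s

rate = k·[A]^1 = 0.962·(0.326)^1 = 0.962·0.326 = 0.3136 M/s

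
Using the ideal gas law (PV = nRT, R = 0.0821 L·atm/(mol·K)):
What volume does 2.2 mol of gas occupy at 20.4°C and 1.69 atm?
T = 20.4°C + 273.15 = 293.55 K
V = nRT/P = (2.2 × 0.0821 × 293.55) / 1.69
V = 31.37 L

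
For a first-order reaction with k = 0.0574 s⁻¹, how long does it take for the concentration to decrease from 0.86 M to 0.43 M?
12.08 s

From ln[A] = ln[A]₀ - k·t: t = ln([A]₀/[A])/k = ln(0.86/0.43)/0.0574 = ln(2.0000)/0.0574 = 0.6931/0.0574 = 12.08 s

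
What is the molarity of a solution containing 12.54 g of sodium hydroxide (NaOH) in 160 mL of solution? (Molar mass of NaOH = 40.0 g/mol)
Moles of NaOH = 12.54 g ÷ 40.0 g/mol = 0.3135 mol
Volume = 160 mL = 0.16 L
Molarity = 0.3135 mol ÷ 0.16 L = 1.959 M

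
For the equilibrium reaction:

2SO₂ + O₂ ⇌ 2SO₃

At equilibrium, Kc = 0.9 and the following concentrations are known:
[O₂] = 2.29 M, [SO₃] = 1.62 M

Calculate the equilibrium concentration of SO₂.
[SO₂] = 1.1284 M

Kc = ([SO₃]^2) / ([SO₂]^2 × [O₂]) = 0.9
[SO₂]^2 = (product terms)/(Kc · other reactant terms) = 2.6244 / (0.9 · 2.29) = 1.2734
[SO₂] = (1.2734)^(1/2) = 1.1284 M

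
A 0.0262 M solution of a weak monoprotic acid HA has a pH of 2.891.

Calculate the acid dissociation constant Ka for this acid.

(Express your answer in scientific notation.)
K_a = 6.63e-05

[H⁺] = 10^(−pH) = 10^(−2.891) = 1.285e-03 M. For HA ⇌ H⁺ + A⁻, Ka = x²/(C − x) = (1.285e-03)²/(0.0262 − 1.285e-03) = 6.63e-05.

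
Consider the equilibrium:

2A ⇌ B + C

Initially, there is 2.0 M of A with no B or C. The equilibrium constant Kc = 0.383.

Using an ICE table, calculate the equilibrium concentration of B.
[B] = 0.553 M

ICE: [A] = 2.0 − 2x, [B] = [C] = x.
Kc = x²/(2.0 − 2x)² = 0.383 ⇒ √Kc = x/(2.0 − 2x).
x = √0.383·2.0/(1 + 2√0.383) = 0.61887·2.0/2.2377 = 0.55312.
[B] = x = 0.553 M.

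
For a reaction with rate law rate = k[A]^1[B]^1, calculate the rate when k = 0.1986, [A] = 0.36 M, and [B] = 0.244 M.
0.01745 M/s

rate = k·[A]^1·[B]^1 = 0.1986·(0.36)^1·(0.244)^1 = 0.1986·0.36·0.244 = 0.01745 M/s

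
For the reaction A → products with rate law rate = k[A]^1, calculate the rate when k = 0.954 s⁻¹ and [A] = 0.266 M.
0.2538 M/s

rate = k·[A]^1 = 0.954·(0.266)^1 = 0.954·0.266 = 0.2538 M/s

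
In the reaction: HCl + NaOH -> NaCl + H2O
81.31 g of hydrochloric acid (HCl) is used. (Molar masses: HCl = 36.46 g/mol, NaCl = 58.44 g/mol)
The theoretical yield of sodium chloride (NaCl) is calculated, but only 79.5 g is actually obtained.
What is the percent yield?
Moles of HCl = 81.31 g ÷ 36.46 g/mol = 2.23012 mol
Mole ratio: 1 mol NaCl / 1 mol HCl
Moles of NaCl = 2.23012 × (1/1) = 2.23012 mol
Theoretical yield = 2.23012 mol × 58.44 g/mol = 130.33 g
Actual yield = 79.5 g
Percent yield = (79.5 / 130.33) × 100% = 61.0%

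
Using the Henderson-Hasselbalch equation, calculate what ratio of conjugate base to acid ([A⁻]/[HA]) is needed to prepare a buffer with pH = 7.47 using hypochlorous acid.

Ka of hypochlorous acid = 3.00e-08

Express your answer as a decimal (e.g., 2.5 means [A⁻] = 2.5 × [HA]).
[A⁻]/[HA] = 0.885

pKa = −log(3.00e-08) = 7.5229. pH = pKa + log([A⁻]/[HA]). 7.47 = 7.5229 + log(ratio). log(ratio) = 7.47 − 7.5229 = -0.0529. ratio = 10^(-0.0529) = 0.885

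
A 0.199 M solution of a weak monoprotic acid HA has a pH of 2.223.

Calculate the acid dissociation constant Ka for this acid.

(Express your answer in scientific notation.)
K_a = 1.86e-04

[H⁺] = 10^(−pH) = 10^(−2.223) = 5.984e-03 M. For HA ⇌ H⁺ + A⁻, Ka = x²/(C − x) = (5.984e-03)²/(0.199 − 5.984e-03) = 1.86e-04.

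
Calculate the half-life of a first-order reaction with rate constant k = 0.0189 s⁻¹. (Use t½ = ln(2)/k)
36.67 s

t½ = ln(2)/k = 0.6931/0.0189 = 36.67 s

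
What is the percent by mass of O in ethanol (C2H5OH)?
Mass of O in formula = 16.0 × 1 = 16 g/mol
Molar mass = 46.07 g/mol
% O = (16/46.07) × 100% = 34.73%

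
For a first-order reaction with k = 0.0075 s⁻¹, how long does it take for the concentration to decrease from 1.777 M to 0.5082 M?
166.91 s

From ln[A] = ln[A]₀ - k·t: t = ln([A]₀/[A])/k = ln(1.777/0.5082)/0.0075 = ln(3.4967)/0.0075 = 1.2518/0.0075 = 166.91 s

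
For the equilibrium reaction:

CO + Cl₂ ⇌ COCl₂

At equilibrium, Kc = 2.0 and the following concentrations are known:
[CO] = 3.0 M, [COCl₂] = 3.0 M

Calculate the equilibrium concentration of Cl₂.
[Cl₂] = 0.5000 M

Kc = ([COCl₂]) / ([CO] × [Cl₂]) = 2.0
[Cl₂]^1 = (product terms)/(Kc · other reactant terms) = 3 / (2.0 · 3) = 0.5
[Cl₂] = 0.5000 M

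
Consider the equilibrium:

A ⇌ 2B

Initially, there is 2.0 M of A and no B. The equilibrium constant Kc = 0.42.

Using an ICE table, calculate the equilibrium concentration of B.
[B] = 0.818 M

ICE: [A] = 2.0 − x, [B] = 2x.
Kc = (2x)²/(2.0 − x) = 0.42 ⇒ 4x² + 0.42x − 0.84 = 0.
x = (−0.42 + √(0.42² + 4·4·0.84))/(2·4) = (−0.42 + √13.616)/8 = 0.40876.
[B] = 2x = 0.818 M.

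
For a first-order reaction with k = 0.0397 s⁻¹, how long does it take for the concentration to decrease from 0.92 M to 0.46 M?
17.46 s

From ln[A] = ln[A]₀ - k·t: t = ln([A]₀/[A])/k = ln(0.92/0.46)/0.0397 = ln(2.0000)/0.0397 = 0.6931/0.0397 = 17.46 s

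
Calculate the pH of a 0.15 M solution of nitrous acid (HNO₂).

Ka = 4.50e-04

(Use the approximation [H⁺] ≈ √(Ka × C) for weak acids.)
pH = 2.09

[H⁺] = √(Ka × C) = √(4.50e-04 × 0.15) = 8.2158e-03. pH = -log(8.2158e-03)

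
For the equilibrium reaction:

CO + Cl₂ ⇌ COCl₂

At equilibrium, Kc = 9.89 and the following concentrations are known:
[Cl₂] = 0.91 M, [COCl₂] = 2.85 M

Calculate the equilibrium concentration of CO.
[CO] = 0.3167 M

Kc = ([COCl₂]) / ([CO] × [Cl₂]) = 9.89
[CO]^1 = (product terms)/(Kc · other reactant terms) = 2.85 / (9.89 · 0.91) = 0.31667
[CO] = 0.3167 M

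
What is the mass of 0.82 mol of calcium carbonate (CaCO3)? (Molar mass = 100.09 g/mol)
Mass = 0.82 mol × 100.09 g/mol = 82.07 g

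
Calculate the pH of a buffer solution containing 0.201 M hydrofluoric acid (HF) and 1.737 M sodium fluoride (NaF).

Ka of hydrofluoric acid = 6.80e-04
pH = 4.10

pKa = -log(6.80e-04) = 3.17. pH = pKa + log([A⁻]/[HA]) = 3.17 + log(1.737/0.201)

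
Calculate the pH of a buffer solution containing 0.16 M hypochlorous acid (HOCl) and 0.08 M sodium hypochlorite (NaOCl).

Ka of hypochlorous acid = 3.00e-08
pH = 7.22

pKa = -log(3.00e-08) = 7.52. pH = pKa + log([A⁻]/[HA]) = 7.52 + log(0.08/0.16)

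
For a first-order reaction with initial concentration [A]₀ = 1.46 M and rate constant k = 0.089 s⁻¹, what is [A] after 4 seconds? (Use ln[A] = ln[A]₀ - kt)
1.0227 M

ln[A] = ln[A]₀ - k·t = ln(1.46) - (0.089)·(4) = 0.3784 - 0.3560 = 0.0224
[A] = e^(0.0224) = 1.0227 M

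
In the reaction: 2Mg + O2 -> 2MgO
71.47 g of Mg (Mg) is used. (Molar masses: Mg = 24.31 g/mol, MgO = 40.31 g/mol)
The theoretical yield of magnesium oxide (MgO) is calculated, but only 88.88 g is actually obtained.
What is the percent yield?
Moles of Mg = 71.47 g ÷ 24.31 g/mol = 2.93994 mol
Mole ratio: 2 mol MgO / 2 mol Mg
Moles of MgO = 2.93994 × (2/2) = 2.93994 mol
Theoretical yield = 2.93994 mol × 40.31 g/mol = 118.51 g
Actual yield = 88.88 g
Percent yield = (88.88 / 118.51) × 100% = 75.0%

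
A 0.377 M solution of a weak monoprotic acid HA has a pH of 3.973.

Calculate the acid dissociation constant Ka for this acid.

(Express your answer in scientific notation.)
K_a = 3.00e-08

[H⁺] = 10^(−pH) = 10^(−3.973) = 1.064e-04 M. For HA ⇌ H⁺ + A⁻, Ka = x²/(C − x) = (1.064e-04)²/(0.377 − 1.064e-04) = 3.00e-08.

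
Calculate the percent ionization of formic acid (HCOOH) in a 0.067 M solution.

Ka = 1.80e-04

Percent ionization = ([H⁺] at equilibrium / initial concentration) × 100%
Percent ionization = 5.05%

Let x = [H⁺]. Ka = x²/(C - x) ⇒ x² + (1.80e-04)x - (1.80e-04)(0.067) = 0. x = 3.3839e-03. Percent = (3.3839e-03/0.067) × 100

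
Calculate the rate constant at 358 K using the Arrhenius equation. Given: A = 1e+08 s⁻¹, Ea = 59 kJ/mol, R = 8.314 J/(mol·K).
2.46e-01 s⁻¹

k = A·exp(-Ea/(R·T)) = 1e+08·exp(-59000/(8.314·358)) = 1e+08·exp(-19.8225) = 1e+08·2.4614e-09 = 2.46e-01 s⁻¹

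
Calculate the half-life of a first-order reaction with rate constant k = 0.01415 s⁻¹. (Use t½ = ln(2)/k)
48.99 s

t½ = ln(2)/k = 0.6931/0.01415 = 48.99 s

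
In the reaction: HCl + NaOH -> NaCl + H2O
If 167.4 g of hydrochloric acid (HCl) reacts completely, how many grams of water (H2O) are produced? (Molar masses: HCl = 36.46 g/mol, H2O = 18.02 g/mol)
Moles of HCl = 167.4 g ÷ 36.46 g/mol = 4.59133 mol
Mole ratio: 1 mol H2O / 1 mol HCl
Moles of H2O = 4.59133 × (1/1) = 4.59133 mol
Mass of H2O = 4.59133 mol × 18.02 g/mol = 82.74 g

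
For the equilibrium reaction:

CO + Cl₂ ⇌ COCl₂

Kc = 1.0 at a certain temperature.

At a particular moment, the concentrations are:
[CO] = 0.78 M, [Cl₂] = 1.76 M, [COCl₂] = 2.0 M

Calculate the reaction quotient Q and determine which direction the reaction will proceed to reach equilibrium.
Q = 1.457, Q > K, reaction proceeds reverse (toward reactants)

Q = ([COCl₂]) / ([CO] × [Cl₂])
  = ((2.0)) / ((0.78)·(1.76)) = 2/1.3728 = 1.457
Since Q = 1.457 > Kc = 1.0, the reaction proceeds reverse (toward reactants) to reach equilibrium.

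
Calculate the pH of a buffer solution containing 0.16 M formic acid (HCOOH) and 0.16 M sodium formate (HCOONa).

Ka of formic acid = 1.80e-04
pH = 3.74

pKa = -log(1.80e-04) = 3.74. pH = pKa + log([A⁻]/[HA]) = 3.74 + log(0.16/0.16)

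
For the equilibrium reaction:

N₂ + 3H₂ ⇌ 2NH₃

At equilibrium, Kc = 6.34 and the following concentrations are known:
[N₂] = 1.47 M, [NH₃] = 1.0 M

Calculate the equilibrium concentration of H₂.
[H₂] = 0.4752 M

Kc = ([NH₃]^2) / ([N₂] × [H₂]^3) = 6.34
[H₂]^3 = (product terms)/(Kc · other reactant terms) = 1 / (6.34 · 1.47) = 0.1073
[H₂] = (0.1073)^(1/3) = 0.4752 M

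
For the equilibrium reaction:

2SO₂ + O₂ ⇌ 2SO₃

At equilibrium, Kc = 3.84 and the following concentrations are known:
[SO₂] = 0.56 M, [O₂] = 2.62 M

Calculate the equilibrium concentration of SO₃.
[SO₃] = 1.7763 M

Kc = ([SO₃]^2) / ([SO₂]^2 × [O₂]) = 3.84
[SO₃]^2 = Kc · (reactant terms)/(other product terms) = 3.84 · 0.82163 / 1 = 3.1551
[SO₃] = (3.1551)^(1/2) = 1.7763 M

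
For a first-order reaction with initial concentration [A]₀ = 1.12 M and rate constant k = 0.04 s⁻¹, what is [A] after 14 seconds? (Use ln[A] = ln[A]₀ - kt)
0.6398 M

ln[A] = ln[A]₀ - k·t = ln(1.12) - (0.04)·(14) = 0.1133 - 0.5600 = -0.4467
[A] = e^(-0.4467) = 0.6398 M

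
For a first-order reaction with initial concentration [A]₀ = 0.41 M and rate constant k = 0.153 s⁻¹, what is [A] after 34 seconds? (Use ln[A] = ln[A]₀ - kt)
0.0023 M

ln[A] = ln[A]₀ - k·t = ln(0.41) - (0.153)·(34) = -0.8916 - 5.2020 = -6.0936
[A] = e^(-6.0936) = 0.0023 M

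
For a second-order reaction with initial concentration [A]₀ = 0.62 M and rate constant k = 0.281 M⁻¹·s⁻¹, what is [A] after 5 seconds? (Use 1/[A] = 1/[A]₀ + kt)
0.3314 M

1/[A] = 1/[A]₀ + k·t = 1/0.62 + (0.281)·(5) = 1.6129 + 1.4050 = 3.0179
[A] = 1/3.0179 = 0.3314 M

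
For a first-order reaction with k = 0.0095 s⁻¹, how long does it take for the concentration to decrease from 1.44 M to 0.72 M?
72.96 s

From ln[A] = ln[A]₀ - k·t: t = ln([A]₀/[A])/k = ln(1.44/0.72)/0.0095 = ln(2.0000)/0.0095 = 0.6931/0.0095 = 72.96 s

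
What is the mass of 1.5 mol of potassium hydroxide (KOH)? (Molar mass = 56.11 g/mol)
Mass = 1.5 mol × 56.11 g/mol = 84.16 g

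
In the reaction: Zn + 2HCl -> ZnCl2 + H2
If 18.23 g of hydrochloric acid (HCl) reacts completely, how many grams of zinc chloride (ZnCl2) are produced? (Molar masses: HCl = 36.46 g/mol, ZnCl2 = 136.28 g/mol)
Moles of HCl = 18.23 g ÷ 36.46 g/mol = 0.5 mol
Mole ratio: 1 mol ZnCl2 / 2 mol HCl
Moles of ZnCl2 = 0.5 × (1/2) = 0.25 mol
Mass of ZnCl2 = 0.25 mol × 136.28 g/mol = 34.07 g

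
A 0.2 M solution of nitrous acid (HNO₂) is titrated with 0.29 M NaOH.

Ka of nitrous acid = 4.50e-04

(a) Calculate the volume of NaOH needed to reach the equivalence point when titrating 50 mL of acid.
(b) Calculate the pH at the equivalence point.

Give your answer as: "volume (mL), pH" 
V = 34.5 mL, pH = 8.21

(a) At equivalence: moles acid = moles base.
moles acid = 0.2 × 0.05 = 0.01 mol; V_NaOH = 0.01/0.29 = 0.03448 L = 34.5 mL.
(b) At equivalence, all acid → conjugate base A⁻ at [A⁻] = 0.01/0.08448 = 0.1184 M.
Kb = Kw/Ka = 1.0e-14/4.50e-04 = 2.222e-11; [OH⁻] = √(Kb·[A⁻]) = 1.622e-06; pOH = 5.79; pH = 14 − pOH = 8.21.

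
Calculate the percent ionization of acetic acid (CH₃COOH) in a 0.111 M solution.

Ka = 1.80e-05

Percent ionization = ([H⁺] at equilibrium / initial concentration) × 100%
Percent ionization = 1.27%

Let x = [H⁺]. Ka = x²/(C - x) ⇒ x² + (1.80e-05)x - (1.80e-05)(0.111) = 0. x = 1.4045e-03. Percent = (1.4045e-03/0.111) × 100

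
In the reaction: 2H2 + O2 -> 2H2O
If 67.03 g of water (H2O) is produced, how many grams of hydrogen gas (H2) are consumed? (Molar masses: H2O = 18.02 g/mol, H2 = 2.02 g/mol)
Moles of H2O = 67.03 g ÷ 18.02 g/mol = 3.71976 mol
Mole ratio: 2 mol H2 / 2 mol H2O
Moles of H2 = 3.71976 × (2/2) = 3.71976 mol
Mass of H2 = 3.71976 mol × 2.02 g/mol = 7.514 g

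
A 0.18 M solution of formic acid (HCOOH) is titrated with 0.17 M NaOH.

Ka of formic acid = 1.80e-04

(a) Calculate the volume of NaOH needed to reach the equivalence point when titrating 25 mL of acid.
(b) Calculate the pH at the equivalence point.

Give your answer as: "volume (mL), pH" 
V = 26.5 mL, pH = 8.34

(a) At equivalence: moles acid = moles base.
moles acid = 0.18 × 0.025 = 0.0045 mol; V_NaOH = 0.0045/0.17 = 0.02647 L = 26.5 mL.
(b) At equivalence, all acid → conjugate base A⁻ at [A⁻] = 0.0045/0.05147 = 0.08743 M.
Kb = Kw/Ka = 1.0e-14/1.80e-04 = 5.556e-11; [OH⁻] = √(Kb·[A⁻]) = 2.204e-06; pOH = 5.66; pH = 14 − pOH = 8.34.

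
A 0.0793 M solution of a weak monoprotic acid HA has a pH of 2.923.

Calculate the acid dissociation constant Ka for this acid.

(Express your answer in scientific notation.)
K_a = 1.83e-05

[H⁺] = 10^(−pH) = 10^(−2.923) = 1.194e-03 M. For HA ⇌ H⁺ + A⁻, Ka = x²/(C − x) = (1.194e-03)²/(0.0793 − 1.194e-03) = 1.83e-05.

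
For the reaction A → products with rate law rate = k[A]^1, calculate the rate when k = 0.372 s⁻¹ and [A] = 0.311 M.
0.1157 M/s

rate = k·[A]^1 = 0.372·(0.311)^1 = 0.372·0.311 = 0.1157 M/s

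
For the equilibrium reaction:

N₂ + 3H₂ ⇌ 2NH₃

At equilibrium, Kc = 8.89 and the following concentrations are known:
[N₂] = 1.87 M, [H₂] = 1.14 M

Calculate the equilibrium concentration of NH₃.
[NH₃] = 4.9628 M

Kc = ([NH₃]^2) / ([N₂] × [H₂]^3) = 8.89
[NH₃]^2 = Kc · (reactant terms)/(other product terms) = 8.89 · 2.7705 / 1 = 24.63
[NH₃] = (24.63)^(1/2) = 4.9628 M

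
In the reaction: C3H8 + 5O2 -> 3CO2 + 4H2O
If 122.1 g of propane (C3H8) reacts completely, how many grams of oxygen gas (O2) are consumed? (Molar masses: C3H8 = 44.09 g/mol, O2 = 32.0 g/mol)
Moles of C3H8 = 122.1 g ÷ 44.09 g/mol = 2.76934 mol
Mole ratio: 5 mol O2 / 1 mol C3H8
Moles of O2 = 2.76934 × (5/1) = 13.8467 mol
Mass of O2 = 13.8467 mol × 32.0 g/mol = 443.1 g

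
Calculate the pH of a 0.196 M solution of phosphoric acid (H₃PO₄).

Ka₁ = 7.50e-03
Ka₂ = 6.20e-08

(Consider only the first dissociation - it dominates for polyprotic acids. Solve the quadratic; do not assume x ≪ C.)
pH = 1.46

x² + Ka₁·x − Ka₁·C = 0 with Ka₁ = 7.50e-03, C = 0.196.
x = (−Ka₁ + √(Ka₁² + 4·Ka₁·C))/2 = 3.4774e-02 M, so pH = 1.46.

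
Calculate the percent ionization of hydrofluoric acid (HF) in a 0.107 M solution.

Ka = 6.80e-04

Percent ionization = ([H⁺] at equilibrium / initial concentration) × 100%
Percent ionization = 7.66%

Let x = [H⁺]. Ka = x²/(C - x) ⇒ x² + (6.80e-04)x - (6.80e-04)(0.107) = 0. x = 8.1967e-03. Percent = (8.1967e-03/0.107) × 100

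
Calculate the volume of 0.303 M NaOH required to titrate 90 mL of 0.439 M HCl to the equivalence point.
V_{base} = 130.4 mL

At equivalence: moles acid = moles base.
moles HCl = 0.439 M × 0.09 L = 0.03951 mol
V_NaOH = 0.03951 mol ÷ 0.303 M = 0.1304 L = 130.4 mL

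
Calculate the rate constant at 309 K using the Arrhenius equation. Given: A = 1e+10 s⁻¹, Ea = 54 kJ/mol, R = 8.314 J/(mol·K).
7.44e+00 s⁻¹

k = A·exp(-Ea/(R·T)) = 1e+10·exp(-54000/(8.314·309)) = 1e+10·exp(-21.0196) = 1e+10·7.4351e-10 = 7.44e+00 s⁻¹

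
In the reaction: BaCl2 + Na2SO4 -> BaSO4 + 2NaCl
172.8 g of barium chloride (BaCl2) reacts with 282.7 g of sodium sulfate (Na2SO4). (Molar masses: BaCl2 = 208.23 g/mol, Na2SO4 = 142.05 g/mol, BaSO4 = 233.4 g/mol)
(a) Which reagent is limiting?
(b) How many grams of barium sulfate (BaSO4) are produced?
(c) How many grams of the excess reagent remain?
(a) BaCl2, (b) 193.7 g, (c) 164.8 g

Moles of BaCl2 = 172.8 g ÷ 208.23 g/mol = 0.829852 mol
Moles of Na2SO4 = 282.7 g ÷ 142.05 g/mol = 1.99014 mol
Moles ÷ coefficient: BaCl2: 0.829852/1 = 0.8299, Na2SO4: 1.99014/1 = 1.99
(a) BaCl2 has the smaller value, so BaCl2 is the limiting reagent.
(b) Moles of BaSO4 = 0.829852 mol BaCl2 × (1/1) = 0.829852 mol; mass = 0.829852 mol × 233.4 g/mol = 193.7 g
(c) Na2SO4 consumed = 0.829852 × (1/1) = 0.829852 mol; remaining = 1.99014 − 0.829852 = 1.16029 mol; mass = 1.16029 mol × 142.05 g/mol = 164.8 g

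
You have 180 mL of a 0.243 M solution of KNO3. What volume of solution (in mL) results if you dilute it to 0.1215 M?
Using M₁V₁ = M₂V₂:
0.243 × 180 = 0.1215 × V₂
V₂ = (0.243 × 180) / 0.1215 = 360 mL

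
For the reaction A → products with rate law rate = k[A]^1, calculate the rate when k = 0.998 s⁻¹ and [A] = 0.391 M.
0.3902 M/s

rate = k·[A]^1 = 0.998·(0.391)^1 = 0.998·0.391 = 0.3902 M/s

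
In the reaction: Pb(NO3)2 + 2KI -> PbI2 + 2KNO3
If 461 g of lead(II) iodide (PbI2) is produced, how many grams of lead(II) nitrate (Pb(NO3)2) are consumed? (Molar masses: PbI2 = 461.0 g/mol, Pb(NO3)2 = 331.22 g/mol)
Moles of PbI2 = 461 g ÷ 461.0 g/mol = 1 mol
Mole ratio: 1 mol Pb(NO3)2 / 1 mol PbI2
Moles of Pb(NO3)2 = 1 × (1/1) = 1 mol
Mass of Pb(NO3)2 = 1 mol × 331.22 g/mol = 331.2 g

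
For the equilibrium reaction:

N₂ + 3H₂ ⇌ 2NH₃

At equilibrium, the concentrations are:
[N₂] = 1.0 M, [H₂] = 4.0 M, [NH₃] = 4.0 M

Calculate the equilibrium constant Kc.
K_c = 0.2500

Kc = ([NH₃]^2) / ([N₂] × [H₂]^3)
   = ((4.0)^2) / ((1.0)·(4.0)^3)
   = 16 / 64 = 0.2500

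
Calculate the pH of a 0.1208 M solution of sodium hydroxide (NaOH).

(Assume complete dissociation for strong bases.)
pH = 13.08

[OH⁻] = 0.1208 M for strong base. pOH = -log[OH⁻] = 0.92, pH = 14 - pOH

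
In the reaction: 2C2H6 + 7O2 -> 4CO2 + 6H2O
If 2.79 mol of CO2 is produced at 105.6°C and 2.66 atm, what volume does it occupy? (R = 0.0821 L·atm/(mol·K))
T = 105.6°C + 273.15 = 378.75 K
V = nRT/P = (2.79 × 0.0821 × 378.75) / 2.66
V = 32.62 L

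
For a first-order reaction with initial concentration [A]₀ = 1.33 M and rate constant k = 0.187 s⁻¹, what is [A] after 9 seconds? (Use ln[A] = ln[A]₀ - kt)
0.2471 M

ln[A] = ln[A]₀ - k·t = ln(1.33) - (0.187)·(9) = 0.2852 - 1.6830 = -1.3978
[A] = e^(-1.3978) = 0.2471 M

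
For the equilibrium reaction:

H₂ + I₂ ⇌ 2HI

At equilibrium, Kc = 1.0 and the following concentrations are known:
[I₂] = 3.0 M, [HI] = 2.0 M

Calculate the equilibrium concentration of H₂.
[H₂] = 1.3333 M

Kc = ([HI]^2) / ([H₂] × [I₂]) = 1.0
[H₂]^1 = (product terms)/(Kc · other reactant terms) = 4 / (1.0 · 3) = 1.3333
[H₂] = 1.3333 M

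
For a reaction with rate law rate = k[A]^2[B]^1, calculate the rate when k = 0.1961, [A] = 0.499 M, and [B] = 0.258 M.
0.0126 M/s

rate = k·[A]^2·[B]^1 = 0.1961·(0.499)^2·(0.258)^1 = 0.1961·0.249001·0.258 = 0.0126 M/s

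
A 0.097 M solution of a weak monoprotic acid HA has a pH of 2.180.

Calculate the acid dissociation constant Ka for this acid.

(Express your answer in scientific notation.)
K_a = 4.83e-04

[H⁺] = 10^(−pH) = 10^(−2.180) = 6.607e-03 M. For HA ⇌ H⁺ + A⁻, Ka = x²/(C − x) = (6.607e-03)²/(0.097 − 6.607e-03) = 4.83e-04.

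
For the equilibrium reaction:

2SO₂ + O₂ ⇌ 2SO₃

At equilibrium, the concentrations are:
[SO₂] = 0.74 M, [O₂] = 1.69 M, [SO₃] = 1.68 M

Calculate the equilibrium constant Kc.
K_c = 3.0498

Kc = ([SO₃]^2) / ([SO₂]^2 × [O₂])
   = ((1.68)^2) / ((0.74)^2·(1.69))
   = 2.8224 / 0.92544 = 3.0498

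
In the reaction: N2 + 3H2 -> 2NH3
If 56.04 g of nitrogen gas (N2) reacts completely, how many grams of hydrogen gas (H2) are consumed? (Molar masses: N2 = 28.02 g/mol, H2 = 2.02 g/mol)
Moles of N2 = 56.04 g ÷ 28.02 g/mol = 2 mol
Mole ratio: 3 mol H2 / 1 mol N2
Moles of H2 = 2 × (3/1) = 6 mol
Mass of H2 = 6 mol × 2.02 g/mol = 12.12 g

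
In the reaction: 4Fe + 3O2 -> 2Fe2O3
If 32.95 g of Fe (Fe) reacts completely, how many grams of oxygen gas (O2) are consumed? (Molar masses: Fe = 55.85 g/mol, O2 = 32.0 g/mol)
Moles of Fe = 32.95 g ÷ 55.85 g/mol = 0.589973 mol
Mole ratio: 3 mol O2 / 4 mol Fe
Moles of O2 = 0.589973 × (3/4) = 0.44248 mol
Mass of O2 = 0.44248 mol × 32.0 g/mol = 14.16 g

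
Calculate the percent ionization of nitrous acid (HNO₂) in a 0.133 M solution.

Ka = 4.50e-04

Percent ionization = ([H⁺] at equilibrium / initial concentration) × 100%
Percent ionization = 5.65%

Let x = [H⁺]. Ka = x²/(C - x) ⇒ x² + (4.50e-04)x - (4.50e-04)(0.133) = 0. x = 7.5145e-03. Percent = (7.5145e-03/0.133) × 100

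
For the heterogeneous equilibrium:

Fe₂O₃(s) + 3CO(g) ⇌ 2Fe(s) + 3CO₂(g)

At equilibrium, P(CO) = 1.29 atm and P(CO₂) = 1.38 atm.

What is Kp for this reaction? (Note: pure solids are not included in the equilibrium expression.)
K_p = 1.224

Solids (Fe₂O₃, Fe) are excluded.
Kp = P(CO₂)³/P(CO)³ = (1.38)³/(1.29)³ = 2.628/2.147 = 1.224.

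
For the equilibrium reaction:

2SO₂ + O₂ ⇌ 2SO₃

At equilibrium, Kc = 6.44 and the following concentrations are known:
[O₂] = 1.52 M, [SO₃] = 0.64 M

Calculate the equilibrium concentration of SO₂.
[SO₂] = 0.2046 M

Kc = ([SO₃]^2) / ([SO₂]^2 × [O₂]) = 6.44
[SO₂]^2 = (product terms)/(Kc · other reactant terms) = 0.4096 / (6.44 · 1.52) = 0.041844
[SO₂] = (0.041844)^(1/2) = 0.2046 M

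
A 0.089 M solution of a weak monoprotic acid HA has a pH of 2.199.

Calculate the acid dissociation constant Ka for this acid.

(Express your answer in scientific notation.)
K_a = 4.84e-04

[H⁺] = 10^(−pH) = 10^(−2.199) = 6.324e-03 M. For HA ⇌ H⁺ + A⁻, Ka = x²/(C − x) = (6.324e-03)²/(0.089 − 6.324e-03) = 4.84e-04.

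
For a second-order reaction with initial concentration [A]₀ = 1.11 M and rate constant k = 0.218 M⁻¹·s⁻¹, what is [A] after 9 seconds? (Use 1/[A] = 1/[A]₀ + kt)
0.3493 M

1/[A] = 1/[A]₀ + k·t = 1/1.11 + (0.218)·(9) = 0.9009 + 1.9620 = 2.8629
[A] = 1/2.8629 = 0.3493 M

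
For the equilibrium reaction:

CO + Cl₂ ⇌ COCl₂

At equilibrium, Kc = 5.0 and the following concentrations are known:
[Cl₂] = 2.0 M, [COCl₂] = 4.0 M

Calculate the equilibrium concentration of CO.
[CO] = 0.4000 M

Kc = ([COCl₂]) / ([CO] × [Cl₂]) = 5.0
[CO]^1 = (product terms)/(Kc · other reactant terms) = 4 / (5.0 · 2) = 0.4
[CO] = 0.4000 M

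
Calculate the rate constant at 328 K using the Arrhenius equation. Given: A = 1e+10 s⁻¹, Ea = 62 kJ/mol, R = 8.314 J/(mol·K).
1.34e+00 s⁻¹

k = A·exp(-Ea/(R·T)) = 1e+10·exp(-62000/(8.314·328)) = 1e+10·exp(-22.7357) = 1e+10·1.3367e-10 = 1.34e+00 s⁻¹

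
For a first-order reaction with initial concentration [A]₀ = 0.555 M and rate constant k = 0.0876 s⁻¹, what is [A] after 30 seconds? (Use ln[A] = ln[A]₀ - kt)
0.0401 M

ln[A] = ln[A]₀ - k·t = ln(0.555) - (0.0876)·(30) = -0.5888 - 2.6280 = -3.2168
[A] = e^(-3.2168) = 0.0401 M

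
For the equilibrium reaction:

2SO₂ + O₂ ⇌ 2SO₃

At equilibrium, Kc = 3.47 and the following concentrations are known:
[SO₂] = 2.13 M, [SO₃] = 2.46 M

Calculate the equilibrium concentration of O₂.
[O₂] = 0.3844 M

Kc = ([SO₃]^2) / ([SO₂]^2 × [O₂]) = 3.47
[O₂]^1 = (product terms)/(Kc · other reactant terms) = 6.0516 / (3.47 · 4.5369) = 0.3844
[O₂] = 0.3844 M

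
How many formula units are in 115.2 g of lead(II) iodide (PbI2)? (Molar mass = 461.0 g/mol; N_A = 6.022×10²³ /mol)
Moles = 115.2 g ÷ 461.0 g/mol = 0.249892 mol
Formula units = 0.249892 mol × 6.022×10²³ /mol = 1.505e+23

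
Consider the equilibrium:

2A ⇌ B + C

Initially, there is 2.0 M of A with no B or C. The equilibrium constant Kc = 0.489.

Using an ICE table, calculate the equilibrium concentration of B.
[B] = 0.583 M

ICE: [A] = 2.0 − 2x, [B] = [C] = x.
Kc = x²/(2.0 − 2x)² = 0.489 ⇒ √Kc = x/(2.0 − 2x).
x = √0.489·2.0/(1 + 2√0.489) = 0.69929·2.0/2.3986 = 0.58309.
[B] = x = 0.583 M.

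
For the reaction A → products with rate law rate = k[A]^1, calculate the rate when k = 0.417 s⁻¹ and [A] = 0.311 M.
0.1297 M/s

rate = k·[A]^1 = 0.417·(0.311)^1 = 0.417·0.311 = 0.1297 M/s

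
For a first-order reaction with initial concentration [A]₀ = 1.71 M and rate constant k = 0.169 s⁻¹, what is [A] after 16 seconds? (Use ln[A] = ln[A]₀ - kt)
0.1145 M

ln[A] = ln[A]₀ - k·t = ln(1.71) - (0.169)·(16) = 0.5365 - 2.7040 = -2.1675
[A] = e^(-2.1675) = 0.1145 M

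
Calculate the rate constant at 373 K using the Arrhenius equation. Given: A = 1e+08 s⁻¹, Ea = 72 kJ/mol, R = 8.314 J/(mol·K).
8.26e-03 s⁻¹

k = A·exp(-Ea/(R·T)) = 1e+08·exp(-72000/(8.314·373)) = 1e+08·exp(-23.2174) = 1e+08·8.2568e-11 = 8.26e-03 s⁻¹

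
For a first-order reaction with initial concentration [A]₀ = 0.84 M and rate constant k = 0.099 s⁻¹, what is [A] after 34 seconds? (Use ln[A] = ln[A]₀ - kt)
0.0290 M

ln[A] = ln[A]₀ - k·t = ln(0.84) - (0.099)·(34) = -0.1744 - 3.3660 = -3.5404
[A] = e^(-3.5404) = 0.0290 M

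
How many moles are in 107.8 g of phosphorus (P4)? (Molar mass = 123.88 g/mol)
Moles = 107.8 g ÷ 123.88 g/mol = 0.8702 mol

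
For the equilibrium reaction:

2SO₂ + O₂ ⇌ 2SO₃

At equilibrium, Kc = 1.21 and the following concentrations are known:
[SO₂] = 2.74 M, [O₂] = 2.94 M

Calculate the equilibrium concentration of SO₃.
[SO₃] = 5.1679 M

Kc = ([SO₃]^2) / ([SO₂]^2 × [O₂]) = 1.21
[SO₃]^2 = Kc · (reactant terms)/(other product terms) = 1.21 · 22.072 / 1 = 26.708
[SO₃] = (26.708)^(1/2) = 5.1679 M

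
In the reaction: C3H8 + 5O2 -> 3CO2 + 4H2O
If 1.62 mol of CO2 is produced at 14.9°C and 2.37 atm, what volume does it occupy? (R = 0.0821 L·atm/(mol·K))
T = 14.9°C + 273.15 = 288.05 K
V = nRT/P = (1.62 × 0.0821 × 288.05) / 2.37
V = 16.17 L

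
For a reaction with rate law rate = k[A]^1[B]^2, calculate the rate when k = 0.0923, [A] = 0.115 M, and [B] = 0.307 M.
0.001 M/s

rate = k·[A]^1·[B]^2 = 0.0923·(0.115)^1·(0.307)^2 = 0.0923·0.115·0.094249 = 0.001 M/s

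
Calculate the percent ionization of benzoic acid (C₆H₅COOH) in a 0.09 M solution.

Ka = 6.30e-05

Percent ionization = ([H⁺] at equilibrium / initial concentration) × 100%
Percent ionization = 2.61%

Let x = [H⁺]. Ka = x²/(C - x) ⇒ x² + (6.30e-05)x - (6.30e-05)(0.09) = 0. x = 2.3499e-03. Percent = (2.3499e-03/0.09) × 100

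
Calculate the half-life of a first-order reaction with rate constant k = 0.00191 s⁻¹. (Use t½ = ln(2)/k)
362.90 s

t½ = ln(2)/k = 0.6931/0.00191 = 362.90 s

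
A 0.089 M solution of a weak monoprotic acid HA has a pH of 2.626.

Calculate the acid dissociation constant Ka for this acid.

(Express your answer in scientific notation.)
K_a = 6.46e-05

[H⁺] = 10^(−pH) = 10^(−2.626) = 2.366e-03 M. For HA ⇌ H⁺ + A⁻, Ka = x²/(C − x) = (2.366e-03)²/(0.089 − 2.366e-03) = 6.46e-05.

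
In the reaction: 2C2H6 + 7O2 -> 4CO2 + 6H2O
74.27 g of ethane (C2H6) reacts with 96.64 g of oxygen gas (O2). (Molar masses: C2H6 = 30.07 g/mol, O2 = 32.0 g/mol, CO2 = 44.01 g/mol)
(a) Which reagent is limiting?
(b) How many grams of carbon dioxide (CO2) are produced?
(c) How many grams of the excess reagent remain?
(a) O2, (b) 75.95 g, (c) 48.32 g

Moles of C2H6 = 74.27 g ÷ 30.07 g/mol = 2.4699 mol
Moles of O2 = 96.64 g ÷ 32.0 g/mol = 3.02 mol
Moles ÷ coefficient: C2H6: 2.4699/2 = 1.235, O2: 3.02/7 = 0.4314
(a) O2 has the smaller value, so O2 is the limiting reagent.
(b) Moles of CO2 = 3.02 mol O2 × (4/7) = 1.72571 mol; mass = 1.72571 mol × 44.01 g/mol = 75.95 g
(c) C2H6 consumed = 3.02 × (2/7) = 0.862857 mol; remaining = 2.4699 − 0.862857 = 1.60705 mol; mass = 1.60705 mol × 30.07 g/mol = 48.32 g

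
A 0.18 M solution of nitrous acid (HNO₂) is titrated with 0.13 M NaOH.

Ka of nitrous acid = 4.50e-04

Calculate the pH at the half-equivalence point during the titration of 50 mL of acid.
pH = pKa = 3.35

At the half-equivalence point, [HA] = [A⁻], so by Henderson–Hasselbalch pH = pKa + log(1) = pKa.
pKa = −log(4.50e-04) = 3.35.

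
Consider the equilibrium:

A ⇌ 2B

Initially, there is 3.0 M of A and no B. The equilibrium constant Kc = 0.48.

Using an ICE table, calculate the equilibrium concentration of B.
[B] = 1.086 M

ICE: [A] = 3.0 − x, [B] = 2x.
Kc = (2x)²/(3.0 − x) = 0.48 ⇒ 4x² + 0.48x − 1.44 = 0.
x = (−0.48 + √(0.48² + 4·4·1.44))/(2·4) = (−0.48 + √23.27)/8 = 0.54299.
[B] = 2x = 1.086 M.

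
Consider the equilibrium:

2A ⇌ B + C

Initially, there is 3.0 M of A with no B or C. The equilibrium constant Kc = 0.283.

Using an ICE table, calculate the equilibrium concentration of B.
[B] = 0.773 M

ICE: [A] = 3.0 − 2x, [B] = [C] = x.
Kc = x²/(3.0 − 2x)² = 0.283 ⇒ √Kc = x/(3.0 − 2x).
x = √0.283·3.0/(1 + 2√0.283) = 0.53198·3.0/2.064 = 0.77324.
[B] = x = 0.773 M.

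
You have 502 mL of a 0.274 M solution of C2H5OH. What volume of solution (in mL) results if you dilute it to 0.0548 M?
Using M₁V₁ = M₂V₂:
0.274 × 502 = 0.0548 × V₂
V₂ = (0.274 × 502) / 0.0548 = 2510 mL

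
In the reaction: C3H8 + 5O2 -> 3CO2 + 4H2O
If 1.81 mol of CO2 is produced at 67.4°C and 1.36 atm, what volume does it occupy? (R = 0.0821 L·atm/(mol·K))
T = 67.4°C + 273.15 = 340.55 K
V = nRT/P = (1.81 × 0.0821 × 340.55) / 1.36
V = 37.21 L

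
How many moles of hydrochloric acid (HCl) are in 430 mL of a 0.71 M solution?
Moles = Molarity × Volume (L)
Moles = 0.71 M × 0.43 L = 0.3053 mol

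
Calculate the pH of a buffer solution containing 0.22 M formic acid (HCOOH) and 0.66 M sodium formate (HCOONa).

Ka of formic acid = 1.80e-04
pH = 4.22

pKa = -log(1.80e-04) = 3.74. pH = pKa + log([A⁻]/[HA]) = 3.74 + log(0.66/0.22)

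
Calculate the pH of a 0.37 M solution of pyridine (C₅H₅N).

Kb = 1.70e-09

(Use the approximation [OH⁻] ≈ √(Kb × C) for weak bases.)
pH = 9.40

[OH⁻] = √(Kb × C) = √(1.70e-09 × 0.37) = 2.5080e-05. pOH = 4.60, pH = 14 - pOH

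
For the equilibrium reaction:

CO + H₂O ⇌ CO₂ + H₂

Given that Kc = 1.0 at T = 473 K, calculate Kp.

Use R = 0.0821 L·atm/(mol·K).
K_p = 1.0000

Δn = (moles gaseous products) − (moles gaseous reactants) = 0
T = 473 K; RT = 0.0821 × 473 = 38.8333
Kp = Kc·(RT)^Δn = 1.0 × (38.8333)^0 = 1.0 × 1 = 1.0000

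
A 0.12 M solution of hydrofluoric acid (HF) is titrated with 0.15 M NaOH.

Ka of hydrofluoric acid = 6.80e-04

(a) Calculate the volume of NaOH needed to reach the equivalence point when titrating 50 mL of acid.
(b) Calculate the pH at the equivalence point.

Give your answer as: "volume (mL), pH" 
V = 40.0 mL, pH = 8.00

(a) At equivalence: moles acid = moles base.
moles acid = 0.12 × 0.05 = 0.006 mol; V_NaOH = 0.006/0.15 = 0.04 L = 40.0 mL.
(b) At equivalence, all acid → conjugate base A⁻ at [A⁻] = 0.006/0.09 = 0.06667 M.
Kb = Kw/Ka = 1.0e-14/6.80e-04 = 1.471e-11; [OH⁻] = √(Kb·[A⁻]) = 9.901e-07; pOH = 6.00; pH = 14 − pOH = 8.00.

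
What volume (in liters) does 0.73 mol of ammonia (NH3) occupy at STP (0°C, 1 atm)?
At STP, 1 mol of gas occupies 22.4 L
Volume = 0.73 mol × 22.4 L/mol = 16.35 L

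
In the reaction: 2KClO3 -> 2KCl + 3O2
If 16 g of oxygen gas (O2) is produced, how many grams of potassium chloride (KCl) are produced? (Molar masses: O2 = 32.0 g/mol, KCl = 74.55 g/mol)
Moles of O2 = 16 g ÷ 32.0 g/mol = 0.5 mol
Mole ratio: 2 mol KCl / 3 mol O2
Moles of KCl = 0.5 × (2/3) = 0.333333 mol
Mass of KCl = 0.333333 mol × 74.55 g/mol = 24.85 g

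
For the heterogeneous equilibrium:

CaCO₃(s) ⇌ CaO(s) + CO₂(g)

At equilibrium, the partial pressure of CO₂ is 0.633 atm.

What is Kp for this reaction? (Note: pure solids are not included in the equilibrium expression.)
K_p = 0.633

Solids (CaCO₃, CaO) have activity 1 and are excluded.
Kp = P(CO₂) = 0.633.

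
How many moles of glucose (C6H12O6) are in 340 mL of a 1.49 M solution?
Moles = Molarity × Volume (L)
Moles = 1.49 M × 0.34 L = 0.5066 mol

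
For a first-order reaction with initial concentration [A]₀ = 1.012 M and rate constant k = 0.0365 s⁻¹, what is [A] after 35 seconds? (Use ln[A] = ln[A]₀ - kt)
0.2821 M

ln[A] = ln[A]₀ - k·t = ln(1.012) - (0.0365)·(35) = 0.0119 - 1.2775 = -1.2656
[A] = e^(-1.2656) = 0.2821 M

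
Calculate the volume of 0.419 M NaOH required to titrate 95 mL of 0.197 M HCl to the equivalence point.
V_{base} = 44.7 mL

At equivalence: moles acid = moles base.
moles HCl = 0.197 M × 0.095 L = 0.018715 mol
V_NaOH = 0.018715 mol ÷ 0.419 M = 0.04467 L = 44.7 mL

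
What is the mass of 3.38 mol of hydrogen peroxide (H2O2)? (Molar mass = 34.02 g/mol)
Mass = 3.38 mol × 34.02 g/mol = 115 g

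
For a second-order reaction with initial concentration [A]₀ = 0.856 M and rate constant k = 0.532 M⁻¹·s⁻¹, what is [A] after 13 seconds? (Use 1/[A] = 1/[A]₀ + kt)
0.1237 M

1/[A] = 1/[A]₀ + k·t = 1/0.856 + (0.532)·(13) = 1.1682 + 6.9160 = 8.0842
[A] = 1/8.0842 = 0.1237 M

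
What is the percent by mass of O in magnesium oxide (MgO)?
Mass of O in formula = 16.0 × 1 = 16 g/mol
Molar mass = 40.31 g/mol
% O = (16/40.31) × 100% = 39.69%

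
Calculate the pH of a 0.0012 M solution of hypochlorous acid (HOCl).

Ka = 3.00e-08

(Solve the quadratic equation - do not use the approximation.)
pH = 5.22

x² + Ka×x - Ka×C = 0. Using quadratic formula: [H⁺] = 5.9850e-06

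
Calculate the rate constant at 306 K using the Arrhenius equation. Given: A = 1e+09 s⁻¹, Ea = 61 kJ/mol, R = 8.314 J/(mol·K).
3.86e-02 s⁻¹

k = A·exp(-Ea/(R·T)) = 1e+09·exp(-61000/(8.314·306)) = 1e+09·exp(-23.9772) = 1e+09·3.8622e-11 = 3.86e-02 s⁻¹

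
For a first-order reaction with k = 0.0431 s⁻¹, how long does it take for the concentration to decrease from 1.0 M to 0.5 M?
16.08 s

From ln[A] = ln[A]₀ - k·t: t = ln([A]₀/[A])/k = ln(1.0/0.5)/0.0431 = ln(2.0000)/0.0431 = 0.6931/0.0431 = 16.08 s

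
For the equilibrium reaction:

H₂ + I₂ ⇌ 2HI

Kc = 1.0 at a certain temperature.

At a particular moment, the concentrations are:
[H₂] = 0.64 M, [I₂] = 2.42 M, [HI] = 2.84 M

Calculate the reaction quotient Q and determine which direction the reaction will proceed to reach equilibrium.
Q = 5.208, Q > K, reaction proceeds reverse (toward reactants)

Q = ([HI]^2) / ([H₂] × [I₂])
  = ((2.84)^2) / ((0.64)·(2.42)) = 8.0656/1.5488 = 5.208
Since Q = 5.208 > Kc = 1.0, the reaction proceeds reverse (toward reactants) to reach equilibrium.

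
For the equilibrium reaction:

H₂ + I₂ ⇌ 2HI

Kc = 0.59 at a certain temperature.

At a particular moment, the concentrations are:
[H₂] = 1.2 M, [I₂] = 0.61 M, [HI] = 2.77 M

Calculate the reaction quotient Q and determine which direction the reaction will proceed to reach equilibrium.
Q = 10.482, Q > K, reaction proceeds reverse (toward reactants)

Q = ([HI]^2) / ([H₂] × [I₂])
  = ((2.77)^2) / ((1.2)·(0.61)) = 7.6729/0.732 = 10.48
Since Q = 10.48 > Kc = 0.59, the reaction proceeds reverse (toward reactants) to reach equilibrium.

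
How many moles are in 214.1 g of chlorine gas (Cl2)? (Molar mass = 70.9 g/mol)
Moles = 214.1 g ÷ 70.9 g/mol = 3.02 mol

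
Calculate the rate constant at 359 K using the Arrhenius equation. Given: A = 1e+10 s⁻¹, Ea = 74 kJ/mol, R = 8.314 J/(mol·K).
1.71e-01 s⁻¹

k = A·exp(-Ea/(R·T)) = 1e+10·exp(-74000/(8.314·359)) = 1e+10·exp(-24.7929) = 1e+10·1.7084e-11 = 1.71e-01 s⁻¹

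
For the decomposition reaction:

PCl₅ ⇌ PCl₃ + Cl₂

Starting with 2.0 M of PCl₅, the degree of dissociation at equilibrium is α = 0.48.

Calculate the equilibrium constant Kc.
K_c = 0.8862

x = α·[A]₀ = 0.48 × 2.0 = 0.96 M dissociated.
At eq: [PCl₅] = 2.0 − 0.96 = 1.04 M; [PCl₃] = [Cl₂] = x = 0.96 M.
Kc = [PCl₃][Cl₂]/[PCl₅] = (0.96)²/1.04 = 0.8862.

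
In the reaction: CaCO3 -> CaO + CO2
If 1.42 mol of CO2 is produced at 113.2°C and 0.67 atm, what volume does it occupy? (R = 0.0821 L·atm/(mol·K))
T = 113.2°C + 273.15 = 386.35 K
V = nRT/P = (1.42 × 0.0821 × 386.35) / 0.67
V = 67.23 L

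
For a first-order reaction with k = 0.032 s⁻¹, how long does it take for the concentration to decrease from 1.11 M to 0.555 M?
21.66 s

From ln[A] = ln[A]₀ - k·t: t = ln([A]₀/[A])/k = ln(1.11/0.555)/0.032 = ln(2.0000)/0.032 = 0.6931/0.032 = 21.66 s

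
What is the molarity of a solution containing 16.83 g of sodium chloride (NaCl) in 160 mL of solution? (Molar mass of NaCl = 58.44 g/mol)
Moles of NaCl = 16.83 g ÷ 58.44 g/mol = 0.287988 mol
Volume = 160 mL = 0.16 L
Molarity = 0.287988 mol ÷ 0.16 L = 1.8 M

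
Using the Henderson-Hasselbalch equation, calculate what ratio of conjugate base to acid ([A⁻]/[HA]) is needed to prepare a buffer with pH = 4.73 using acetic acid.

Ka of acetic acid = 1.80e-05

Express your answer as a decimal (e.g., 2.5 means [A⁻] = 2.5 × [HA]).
[A⁻]/[HA] = 0.967

pKa = −log(1.80e-05) = 4.7447. pH = pKa + log([A⁻]/[HA]). 4.73 = 4.7447 + log(ratio). log(ratio) = 4.73 − 4.7447 = -0.0147. ratio = 10^(-0.0147) = 0.967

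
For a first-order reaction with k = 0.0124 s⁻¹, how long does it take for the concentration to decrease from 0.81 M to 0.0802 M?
186.49 s

From ln[A] = ln[A]₀ - k·t: t = ln([A]₀/[A])/k = ln(0.81/0.0802)/0.0124 = ln(10.0998)/0.0124 = 2.3125/0.0124 = 186.49 s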